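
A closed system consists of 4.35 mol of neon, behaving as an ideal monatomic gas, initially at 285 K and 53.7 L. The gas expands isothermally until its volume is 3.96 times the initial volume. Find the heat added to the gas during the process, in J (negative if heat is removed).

14200 J

P₁ = nRT₁/V₁ = 4.35×8.314×285/53.7 = 192 kPa.
Isothermal: T stays 285 K; PV = const ⇒ V₂ = 213 L, P₂ = 48.5 kPa.
ΔU = 0 (ideal gas, T constant).
W = nRT ln(V₂/V₁) = 4.35×8.314×285×ln(3.96) = 14200 J.
Q = ΔU + W = 14200 J.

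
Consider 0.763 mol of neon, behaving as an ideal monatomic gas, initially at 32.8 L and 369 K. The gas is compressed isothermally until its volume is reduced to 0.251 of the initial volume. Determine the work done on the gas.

P₁ = nRT₁/V₁ = 0.763×8.314×369/32.8 = 71.4 kPa.
Isothermal: T stays 369 K; PV = const ⇒ V₂ = 8.23 L, P₂ = 284 kPa.
W = nRT ln(V₂/V₁) = 0.763×8.314×369×ln(0.251) = -3240 J.
Work done on the gas = −W_by = 3240 J.

3240 J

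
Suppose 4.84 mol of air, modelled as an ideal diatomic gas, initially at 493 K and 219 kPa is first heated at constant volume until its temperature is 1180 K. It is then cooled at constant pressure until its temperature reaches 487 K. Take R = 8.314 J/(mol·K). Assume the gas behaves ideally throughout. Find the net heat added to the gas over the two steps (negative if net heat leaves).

V₁ = nRT₁/P₁ = 4.84×8.314×493/219 = 90.6 L.
Step 1 — Isochoric: V stays 90.6 L; P/T = const ⇒ T₂ = 1180 K, P₂ = 524 kPa.
W = 0 (no volume change).
ΔU = nCvΔT = 4.84×20.8×(1180−493) = 69100 J.
Q = ΔU = 69100 J.
State after step 1: P = 524 kPa, V = 90.6 L, T = 1180 K.
Step 2 — Isobaric: P stays 524 kPa; V/T = const ⇒ T₂ = 487 K, V₂ = 37.4 L.
W = PΔV = 524×(37.4−90.6) kPa·L = -27900 J.
ΔU = nCvΔT = 4.84×20.8×(487−1180) = -69700 J.
Q = ΔU + W = nCpΔT = -97600 J.
Net over both steps: W = -27900 J, Q = -28500 J, ΔU = -604 J.

-28500 J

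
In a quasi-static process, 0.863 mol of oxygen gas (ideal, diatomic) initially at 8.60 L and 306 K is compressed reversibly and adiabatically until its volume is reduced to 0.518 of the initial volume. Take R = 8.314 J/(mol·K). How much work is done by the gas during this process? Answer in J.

P₁ = nRT₁/V₁ = 0.863×8.314×306/8.60 = 255 kPa.
Adiabatic: TV^(γ−1) = const ⇒ T₂ = 306×(1.93)^0.400 = 398 K; PV^γ = const ⇒ P₂ = 641 kPa.
ΔU = nCvΔT = 0.863×20.8×(398−306) = 1650 J.
Q = 0 for an adiabatic process, so W = −ΔU = -1650 J.

-1650 J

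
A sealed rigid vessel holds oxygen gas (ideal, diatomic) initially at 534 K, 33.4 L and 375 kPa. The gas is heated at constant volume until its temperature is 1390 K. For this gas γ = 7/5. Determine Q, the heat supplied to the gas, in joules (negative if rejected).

n = P₁V₁/(RT₁) = 375×33.4/(8.314×534) = 2.82 mol.
Isochoric: V stays 33.4 L; P/T = const ⇒ T₂ = 1390 K, P₂ = 976 kPa.
W = 0 (no volume change).
ΔU = nCvΔT = 2.82×20.8×(1390−534) = 50200 J.
Q = ΔU = 50200 J.

50200 J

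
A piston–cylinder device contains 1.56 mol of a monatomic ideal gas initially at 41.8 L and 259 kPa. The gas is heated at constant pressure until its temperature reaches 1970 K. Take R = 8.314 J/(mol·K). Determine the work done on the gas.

T₁ = P₁V₁/(nR) = 259×41.8/(1.56×8.314) = 835 K.
Isobaric: P stays 259 kPa; V/T = const ⇒ T₂ = 1970 K, V₂ = 98.7 L.
W = PΔV = 259×(98.7−41.8) kPa·L = 14700 J.
Work done on the gas = −W_by = -14700 J.

-14700 J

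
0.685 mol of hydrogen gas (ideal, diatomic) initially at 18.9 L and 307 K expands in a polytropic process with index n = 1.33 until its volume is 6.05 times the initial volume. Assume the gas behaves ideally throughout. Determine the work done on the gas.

-2370 J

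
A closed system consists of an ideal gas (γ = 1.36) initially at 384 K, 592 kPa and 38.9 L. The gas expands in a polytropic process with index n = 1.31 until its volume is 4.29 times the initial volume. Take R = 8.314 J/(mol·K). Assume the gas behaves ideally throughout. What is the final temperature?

244 K

Polytropic n=1.31: T₂ = T₁(V₁/V₂)^(n−1) = 384×(0.233)^0.31 = 244 K; P₂ = P₁(V₁/V₂)^n = 87.9 kPa.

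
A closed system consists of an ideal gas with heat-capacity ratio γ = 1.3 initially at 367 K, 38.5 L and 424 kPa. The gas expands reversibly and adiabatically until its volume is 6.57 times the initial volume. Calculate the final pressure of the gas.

36.7 kPa

Adiabatic: TV^(γ−1) = const ⇒ T₂ = 367×(0.152)^0.300 = 209 K; PV^γ = const ⇒ P₂ = 36.7 kPa.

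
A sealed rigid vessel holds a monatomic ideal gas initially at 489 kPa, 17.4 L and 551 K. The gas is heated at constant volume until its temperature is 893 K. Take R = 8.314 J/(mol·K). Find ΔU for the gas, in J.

n = P₁V₁/(RT₁) = 489×17.4/(8.314×551) = 1.86 mol.
Isochoric: V stays 17.4 L; P/T = const ⇒ T₂ = 893 K, P₂ = 793 kPa.
For an ideal gas ΔU = nCvΔT with Cv = (3/2)R = 12.5 J/(mol·K).
ΔU = 1.86×12.5×(893−551) = 7920 J.

7920 J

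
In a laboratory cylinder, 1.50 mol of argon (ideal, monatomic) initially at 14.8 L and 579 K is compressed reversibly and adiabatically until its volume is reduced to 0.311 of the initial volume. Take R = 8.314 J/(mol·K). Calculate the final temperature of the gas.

1260 K

P₁ = nRT₁/V₁ = 1.50×8.314×579/14.8 = 488 kPa.
Adiabatic: TV^(γ−1) = const ⇒ T₂ = 579×(3.22)^0.667 = 1260 K; PV^γ = const ⇒ P₂ = 3420 kPa.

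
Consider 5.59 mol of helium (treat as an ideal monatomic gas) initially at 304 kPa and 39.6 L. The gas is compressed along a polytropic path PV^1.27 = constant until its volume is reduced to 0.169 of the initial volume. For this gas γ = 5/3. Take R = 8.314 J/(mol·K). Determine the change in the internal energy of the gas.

11100 J

T₁ = P₁V₁/(nR) = 304×39.6/(5.59×8.314) = 259 K.
Polytropic n=1.27: T₂ = T₁(V₁/V₂)^(n−1) = 259×(5.92)^0.27 = 419 K; P₂ = P₁(V₁/V₂)^n = 2910 kPa.
For an ideal gas ΔU = nCvΔT with Cv = (3/2)R = 12.5 J/(mol·K).
ΔU = 5.59×12.5×(419−259) = 11100 J.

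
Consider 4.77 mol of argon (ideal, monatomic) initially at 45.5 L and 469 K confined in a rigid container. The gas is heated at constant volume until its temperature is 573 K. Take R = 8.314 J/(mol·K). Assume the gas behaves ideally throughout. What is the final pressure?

499 kPa

P₁ = nRT₁/V₁ = 4.77×8.314×469/45.5 = 409 kPa.
Isochoric: V stays 45.5 L; P/T = const ⇒ T₂ = 573 K, P₂ = 499 kPa.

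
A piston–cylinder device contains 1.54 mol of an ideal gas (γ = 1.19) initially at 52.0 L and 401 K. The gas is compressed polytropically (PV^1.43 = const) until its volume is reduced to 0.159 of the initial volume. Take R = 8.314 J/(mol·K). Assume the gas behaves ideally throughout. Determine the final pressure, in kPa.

1370 kPa

P₁ = nRT₁/V₁ = 1.54×8.314×401/52.0 = 98.7 kPa.
Polytropic n=1.43: T₂ = T₁(V₁/V₂)^(n−1) = 401×(6.29)^0.43 = 884 K; P₂ = P₁(V₁/V₂)^n = 1370 kPa.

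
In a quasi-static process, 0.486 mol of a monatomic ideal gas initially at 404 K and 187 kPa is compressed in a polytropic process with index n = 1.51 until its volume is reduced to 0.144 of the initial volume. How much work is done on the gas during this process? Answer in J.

5400 J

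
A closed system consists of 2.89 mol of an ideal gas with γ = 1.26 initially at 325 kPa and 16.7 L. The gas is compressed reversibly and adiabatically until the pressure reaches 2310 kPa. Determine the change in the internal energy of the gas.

10400 J

T₁ = P₁V₁/(nR) = 325×16.7/(2.89×8.314) = 226 K.
Adiabatic: T₂/T₁ = (P₂/P₁)^((γ−1)/γ) ⇒ T₂ = 226×(7.11)^0.206 = 339 K; V₂ = 3.52 L.
For an ideal gas ΔU = nCvΔT with Cv = R/(γ−1) = 32.0 J/(mol·K).
ΔU = 2.89×32.0×(339−226) = 10400 J.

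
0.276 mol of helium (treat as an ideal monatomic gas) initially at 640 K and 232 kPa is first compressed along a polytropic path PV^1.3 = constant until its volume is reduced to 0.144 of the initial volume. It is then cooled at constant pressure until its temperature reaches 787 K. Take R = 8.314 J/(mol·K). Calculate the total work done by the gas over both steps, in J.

V₁ = nRT₁/P₁ = 0.276×8.314×640/232 = 6.33 L.
Step 1 — Polytropic n=1.3: T₂ = T₁(V₁/V₂)^(n−1) = 640×(6.94)^0.30 = 1140 K; P₂ = P₁(V₁/V₂)^n = 2880 kPa.
W = (P₁V₁−P₂V₂)/(n−1) = (232×6.33−2880×0.912)/0.30 = -3860 J.
ΔU = nCvΔT = 0.276×12.5×(1140−640) = 1740 J.
Q = ΔU + W = -2120 J.
State after step 1: P = 2880 kPa, V = 0.912 L, T = 1140 K.
Step 2 — Isobaric: P stays 2880 kPa; V/T = const ⇒ T₂ = 787 K, V₂ = 0.627 L.
W = PΔV = 2880×(0.627−0.912) kPa·L = -821 J.
ΔU = nCvΔT = 0.276×12.5×(787−1140) = -1230 J.
Q = ΔU + W = nCpΔT = -2050 J.
Net over both steps: W = -4680 J, Q = -4170 J, ΔU = 506 J.

-4680 J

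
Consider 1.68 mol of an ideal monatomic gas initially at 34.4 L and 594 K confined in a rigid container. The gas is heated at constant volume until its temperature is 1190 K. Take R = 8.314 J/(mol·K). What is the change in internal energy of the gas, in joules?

12500 J

P₁ = nRT₁/V₁ = 1.68×8.314×594/34.4 = 241 kPa.
Isochoric: V stays 34.4 L; P/T = const ⇒ T₂ = 1190 K, P₂ = 483 kPa.
For an ideal gas ΔU = nCvΔT with Cv = (3/2)R = 12.5 J/(mol·K).
ΔU = 1.68×12.5×(1190−594) = 12500 J.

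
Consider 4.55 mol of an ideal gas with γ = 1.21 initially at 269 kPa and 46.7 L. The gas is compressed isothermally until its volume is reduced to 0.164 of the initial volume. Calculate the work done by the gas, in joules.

T₁ = P₁V₁/(nR) = 269×46.7/(4.55×8.314) = 332 K.
Isothermal: T stays 332 K; PV = const ⇒ V₂ = 7.66 L, P₂ = 1640 kPa.
W = nRT ln(V₂/V₁) = 4.55×8.314×332×ln(0.164) = -22700 J.

-22700 J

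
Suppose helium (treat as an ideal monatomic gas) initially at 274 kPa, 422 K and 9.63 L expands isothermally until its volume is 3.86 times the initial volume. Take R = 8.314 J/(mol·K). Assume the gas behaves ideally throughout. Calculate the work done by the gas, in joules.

3560 J

n = P₁V₁/(RT₁) = 274×9.63/(8.314×422) = 0.752 mol.
Isothermal: T stays 422 K; PV = const ⇒ V₂ = 37.2 L, P₂ = 71.0 kPa.
W = nRT ln(V₂/V₁) = 0.752×8.314×422×ln(3.86) = 3560 J.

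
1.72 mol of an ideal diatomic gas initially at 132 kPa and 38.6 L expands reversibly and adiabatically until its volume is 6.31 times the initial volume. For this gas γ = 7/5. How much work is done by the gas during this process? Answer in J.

T₁ = P₁V₁/(nR) = 132×38.6/(1.72×8.314) = 356 K.
Adiabatic: TV^(γ−1) = const ⇒ T₂ = 356×(0.158)^0.400 = 171 K; PV^γ = const ⇒ P₂ = 10.0 kPa.
ΔU = nCvΔT = 1.72×20.8×(171−356) = -6640 J.
Q = 0 for an adiabatic process, so W = −ΔU = 6640 J.

6640 J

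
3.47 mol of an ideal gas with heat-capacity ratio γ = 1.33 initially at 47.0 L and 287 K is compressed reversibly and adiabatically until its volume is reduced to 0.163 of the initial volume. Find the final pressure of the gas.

1970 kPa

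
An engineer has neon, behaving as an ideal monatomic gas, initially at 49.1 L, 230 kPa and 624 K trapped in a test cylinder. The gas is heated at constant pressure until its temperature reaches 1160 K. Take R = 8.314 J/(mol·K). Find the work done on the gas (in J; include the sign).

-9700 J

n = P₁V₁/(RT₁) = 230×49.1/(8.314×624) = 2.18 mol.
Isobaric: P stays 230 kPa; V/T = const ⇒ T₂ = 1160 K, V₂ = 91.3 L.
W = PΔV = 230×(91.3−49.1) kPa·L = 9700 J.
Work done on the gas = −W_by = -9700 J.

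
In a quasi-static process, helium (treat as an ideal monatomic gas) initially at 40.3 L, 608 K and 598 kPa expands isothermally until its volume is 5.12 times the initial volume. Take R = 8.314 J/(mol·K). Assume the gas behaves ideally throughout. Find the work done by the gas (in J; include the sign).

n = P₁V₁/(RT₁) = 598×40.3/(8.314×608) = 4.77 mol.
Isothermal: T stays 608 K; PV = const ⇒ V₂ = 206 L, P₂ = 117 kPa.
W = nRT ln(V₂/V₁) = 4.77×8.314×608×ln(5.12) = 39400 J.

39400 J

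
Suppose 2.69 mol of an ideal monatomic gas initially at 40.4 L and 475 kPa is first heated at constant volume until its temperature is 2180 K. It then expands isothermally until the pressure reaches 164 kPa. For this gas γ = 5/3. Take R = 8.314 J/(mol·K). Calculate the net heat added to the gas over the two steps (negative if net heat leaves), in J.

142000 J

T₁ = P₁V₁/(nR) = 475×40.4/(2.69×8.314) = 858 K.
Step 1 — Isochoric: V stays 40.4 L; P/T = const ⇒ T₂ = 2180 K, P₂ = 1210 kPa.
W = 0 (no volume change).
ΔU = nCvΔT = 2.69×12.5×(2180−858) = 44300 J.
Q = ΔU = 44300 J.
State after step 1: P = 1210 kPa, V = 40.4 L, T = 2180 K.
Step 2 — Isothermal: T stays 2180 K; PV = const ⇒ V₂ = 297 L, P₂ = 164 kPa.
ΔU = 0 (ideal gas, T constant).
W = nRT ln(V₂/V₁) = 2.69×8.314×2180×ln(7.36) = 97300 J.
Q = ΔU + W = 97300 J.
Net over both steps: W = 97300 J, Q = 142000 J, ΔU = 44300 J.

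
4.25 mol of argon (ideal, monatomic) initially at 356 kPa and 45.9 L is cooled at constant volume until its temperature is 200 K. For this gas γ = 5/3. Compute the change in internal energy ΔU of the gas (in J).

T₁ = P₁V₁/(nR) = 356×45.9/(4.25×8.314) = 462 K.
Isochoric: V stays 45.9 L; P/T = const ⇒ T₂ = 200 K, P₂ = 154 kPa.
For an ideal gas ΔU = nCvΔT with Cv = (3/2)R = 12.5 J/(mol·K).
ΔU = 4.25×12.5×(200−462) = -13900 J.

-13900 J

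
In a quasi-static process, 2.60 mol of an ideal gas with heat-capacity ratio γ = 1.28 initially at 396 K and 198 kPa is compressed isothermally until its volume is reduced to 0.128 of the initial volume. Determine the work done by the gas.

V₁ = nRT₁/P₁ = 2.60×8.314×396/198 = 43.2 L.
Isothermal: T stays 396 K; PV = const ⇒ V₂ = 5.53 L, P₂ = 1550 kPa.
W = nRT ln(V₂/V₁) = 2.60×8.314×396×ln(0.128) = -17600 J.

-17600 J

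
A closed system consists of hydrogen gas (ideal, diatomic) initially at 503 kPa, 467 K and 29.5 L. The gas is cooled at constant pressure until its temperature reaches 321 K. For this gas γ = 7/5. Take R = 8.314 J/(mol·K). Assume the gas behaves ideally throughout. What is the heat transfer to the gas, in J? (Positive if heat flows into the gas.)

n = P₁V₁/(RT₁) = 503×29.5/(8.314×467) = 3.82 mol.
Isobaric: P stays 503 kPa; V/T = const ⇒ T₂ = 321 K, V₂ = 20.3 L.
W = PΔV = 503×(20.3−29.5) kPa·L = -4640 J.
ΔU = nCvΔT = 3.82×20.8×(321−467) = -11600 J.
Q = ΔU + W = nCpΔT = -16200 J.

-16200 J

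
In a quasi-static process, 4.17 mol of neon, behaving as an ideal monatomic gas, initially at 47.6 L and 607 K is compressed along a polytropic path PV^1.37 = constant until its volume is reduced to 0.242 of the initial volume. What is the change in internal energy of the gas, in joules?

P₁ = nRT₁/V₁ = 4.17×8.314×607/47.6 = 442 kPa.
Polytropic n=1.37: T₂ = T₁(V₁/V₂)^(n−1) = 607×(4.13)^0.37 = 1030 K; P₂ = P₁(V₁/V₂)^n = 3090 kPa.
For an ideal gas ΔU = nCvΔT with Cv = (3/2)R = 12.5 J/(mol·K).
ΔU = 4.17×12.5×(1030−607) = 21800 J.

21800 J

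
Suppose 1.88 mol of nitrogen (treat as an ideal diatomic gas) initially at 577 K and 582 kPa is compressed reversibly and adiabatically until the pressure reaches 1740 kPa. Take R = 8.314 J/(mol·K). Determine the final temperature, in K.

789 K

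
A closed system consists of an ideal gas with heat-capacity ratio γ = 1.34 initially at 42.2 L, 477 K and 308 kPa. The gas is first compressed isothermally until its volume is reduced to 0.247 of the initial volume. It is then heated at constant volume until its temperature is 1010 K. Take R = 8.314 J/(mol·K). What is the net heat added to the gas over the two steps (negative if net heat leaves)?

n = P₁V₁/(RT₁) = 308×42.2/(8.314×477) = 3.28 mol.
Step 1 — Isothermal: T stays 477 K; PV = const ⇒ V₂ = 10.4 L, P₂ = 1250 kPa.
ΔU = 0 (ideal gas, T constant).
W = nRT ln(V₂/V₁) = 3.28×8.314×477×ln(0.247) = -18200 J.
Q = ΔU + W = -18200 J.
State after step 1: P = 1250 kPa, V = 10.4 L, T = 477 K.
Step 2 — Isochoric: V stays 10.4 L; P/T = const ⇒ T₂ = 1010 K, P₂ = 2640 kPa.
W = 0 (no volume change).
ΔU = nCvΔT = 3.28×24.5×(1010−477) = 42700 J.
Q = ΔU = 42700 J.
Net over both steps: W = -18200 J, Q = 24500 J, ΔU = 42700 J.

24500 J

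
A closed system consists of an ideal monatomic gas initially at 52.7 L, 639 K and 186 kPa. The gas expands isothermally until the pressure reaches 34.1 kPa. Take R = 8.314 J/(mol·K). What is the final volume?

Isothermal: T stays 639 K; PV = const ⇒ V₂ = 287 L, P₂ = 34.1 kPa.

287 L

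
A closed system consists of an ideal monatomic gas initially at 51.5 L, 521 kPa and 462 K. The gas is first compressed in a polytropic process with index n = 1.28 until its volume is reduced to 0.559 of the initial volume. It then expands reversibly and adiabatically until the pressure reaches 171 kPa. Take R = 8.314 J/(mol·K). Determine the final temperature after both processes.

259 K

n = P₁V₁/(RT₁) = 521×51.5/(8.314×462) = 6.99 mol.
Step 1 — Polytropic n=1.28: T₂ = T₁(V₁/V₂)^(n−1) = 462×(1.79)^0.28 = 544 K; P₂ = P₁(V₁/V₂)^n = 1100 kPa.
W = (P₁V₁−P₂V₂)/(n−1) = (521×51.5−1100×28.8)/0.28 = -16900 J.
ΔU = nCvΔT = 6.99×12.5×(544−462) = 7120 J.
Q = ΔU + W = -9830 J.
State after step 1: P = 1100 kPa, V = 28.8 L, T = 544 K.
Step 2 — Adiabatic: T₂/T₁ = (P₂/P₁)^((γ−1)/γ) ⇒ T₂ = 544×(0.156)^0.400 = 259 K; V₂ = 87.8 L.
ΔU = nCvΔT = 6.99×12.5×(259−544) = -24800 J.
Q = 0 for an adiabatic process, so W = −ΔU = 24800 J.
Net over both steps: W = 7900 J, Q = -9830 J, ΔU = -17700 J.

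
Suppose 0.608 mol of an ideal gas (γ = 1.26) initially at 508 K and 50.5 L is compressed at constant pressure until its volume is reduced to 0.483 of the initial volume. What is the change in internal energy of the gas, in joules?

P₁ = nRT₁/V₁ = 0.608×8.314×508/50.5 = 50.8 kPa.
Isobaric: P stays 50.8 kPa; V/T = const ⇒ T₂ = 245 K, V₂ = 24.4 L.
For an ideal gas ΔU = nCvΔT with Cv = R/(γ−1) = 32.0 J/(mol·K).
ΔU = 0.608×32.0×(245−508) = -5110 J.

-5110 J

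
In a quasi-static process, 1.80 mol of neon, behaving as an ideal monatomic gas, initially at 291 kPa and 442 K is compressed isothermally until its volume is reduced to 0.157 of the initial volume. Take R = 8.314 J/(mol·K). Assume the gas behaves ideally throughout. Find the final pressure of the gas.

1850 kPa

V₁ = nRT₁/P₁ = 1.80×8.314×442/291 = 22.7 L.
Isothermal: T stays 442 K; PV = const ⇒ V₂ = 3.57 L, P₂ = 1850 kPa.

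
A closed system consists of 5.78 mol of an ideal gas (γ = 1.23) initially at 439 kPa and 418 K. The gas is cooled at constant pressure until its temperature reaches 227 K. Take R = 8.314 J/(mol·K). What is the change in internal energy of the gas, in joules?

V₁ = nRT₁/P₁ = 5.78×8.314×418/439 = 45.8 L.
Isobaric: P stays 439 kPa; V/T = const ⇒ T₂ = 227 K, V₂ = 24.8 L.
For an ideal gas ΔU = nCvΔT with Cv = R/(γ−1) = 36.1 J/(mol·K).
ΔU = 5.78×36.1×(227−418) = -39900 J.

-39900 J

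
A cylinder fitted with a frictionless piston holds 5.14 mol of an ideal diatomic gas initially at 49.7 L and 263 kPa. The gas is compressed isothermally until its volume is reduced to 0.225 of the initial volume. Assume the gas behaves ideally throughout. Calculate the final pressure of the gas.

1170 kPa

T₁ = P₁V₁/(nR) = 263×49.7/(5.14×8.314) = 306 K.
Isothermal: T stays 306 K; PV = const ⇒ V₂ = 11.2 L, P₂ = 1170 kPa.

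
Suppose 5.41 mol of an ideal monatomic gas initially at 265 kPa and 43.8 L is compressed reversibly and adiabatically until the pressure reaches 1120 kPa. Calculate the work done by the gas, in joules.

-13600 J

T₁ = P₁V₁/(nR) = 265×43.8/(5.41×8.314) = 258 K.
Adiabatic: T₂/T₁ = (P₂/P₁)^((γ−1)/γ) ⇒ T₂ = 258×(4.23)^0.400 = 459 K; V₂ = 18.4 L.
ΔU = nCvΔT = 5.41×12.5×(459−258) = 13600 J.
Q = 0 for an adiabatic process, so W = −ΔU = -13600 J.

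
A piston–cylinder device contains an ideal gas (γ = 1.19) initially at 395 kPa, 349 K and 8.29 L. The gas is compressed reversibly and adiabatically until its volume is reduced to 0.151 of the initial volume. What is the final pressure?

3750 kPa

Adiabatic: TV^(γ−1) = const ⇒ T₂ = 349×(6.62)^0.190 = 500 K; PV^γ = const ⇒ P₂ = 3750 kPa.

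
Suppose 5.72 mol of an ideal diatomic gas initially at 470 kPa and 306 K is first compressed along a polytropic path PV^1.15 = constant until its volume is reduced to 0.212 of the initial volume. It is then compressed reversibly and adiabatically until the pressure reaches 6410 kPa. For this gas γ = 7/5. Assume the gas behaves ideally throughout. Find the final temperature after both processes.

489 K

V₁ = nRT₁/P₁ = 5.72×8.314×306/470 = 31.0 L.
Step 1 — Polytropic n=1.15: T₂ = T₁(V₁/V₂)^(n−1) = 306×(4.72)^0.15 = 386 K; P₂ = P₁(V₁/V₂)^n = 2800 kPa.
W = (P₁V₁−P₂V₂)/(n−1) = (470×31.0−2800×6.56)/0.15 = -25400 J.
ΔU = nCvΔT = 5.72×20.8×(386−306) = 9530 J.
Q = ΔU + W = -15900 J.
State after step 1: P = 2800 kPa, V = 6.56 L, T = 386 K.
Step 2 — Adiabatic: T₂/T₁ = (P₂/P₁)^((γ−1)/γ) ⇒ T₂ = 386×(2.29)^0.286 = 489 K; V₂ = 3.63 L.
ΔU = nCvΔT = 5.72×20.8×(489−386) = 12300 J.
Q = 0 for an adiabatic process, so W = −ΔU = -12300 J.
Net over both steps: W = -37700 J, Q = -15900 J, ΔU = 21800 J.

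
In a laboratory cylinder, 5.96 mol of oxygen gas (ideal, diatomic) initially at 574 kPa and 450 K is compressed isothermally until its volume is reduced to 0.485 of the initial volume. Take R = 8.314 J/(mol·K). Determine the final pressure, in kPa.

1180 kPa

V₁ = nRT₁/P₁ = 5.96×8.314×450/574 = 38.8 L.
Isothermal: T stays 450 K; PV = const ⇒ V₂ = 18.8 L, P₂ = 1180 kPa.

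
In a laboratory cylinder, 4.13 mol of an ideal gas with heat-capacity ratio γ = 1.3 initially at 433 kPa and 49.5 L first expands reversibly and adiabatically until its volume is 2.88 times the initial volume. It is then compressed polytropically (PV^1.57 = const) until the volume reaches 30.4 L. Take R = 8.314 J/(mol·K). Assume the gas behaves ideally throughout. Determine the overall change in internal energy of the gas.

T₁ = P₁V₁/(nR) = 433×49.5/(4.13×8.314) = 624 K.
Step 1 — Adiabatic: TV^(γ−1) = const ⇒ T₂ = 624×(0.347)^0.300 = 454 K; PV^γ = const ⇒ P₂ = 109 kPa.
ΔU = nCvΔT = 4.13×27.7×(454−624) = -19400 J.
Q = 0 for an adiabatic process, so W = −ΔU = 19400 J.
State after step 1: P = 109 kPa, V = 143 L, T = 454 K.
Step 2 — Polytropic n=1.57: T₂ = T₁(V₁/V₂)^(n−1) = 454×(4.69)^0.57 = 1100 K; P₂ = P₁(V₁/V₂)^n = 1240 kPa.
W = (P₁V₁−P₂V₂)/(n−1) = (109×143−1240×30.4)/0.57 = -38700 J.
ΔU = nCvΔT = 4.13×27.7×(1100−454) = 73500 J.
Q = ΔU + W = 34800 J.
Net over both steps: W = -19300 J, Q = 34800 J, ΔU = 54100 J.

54100 J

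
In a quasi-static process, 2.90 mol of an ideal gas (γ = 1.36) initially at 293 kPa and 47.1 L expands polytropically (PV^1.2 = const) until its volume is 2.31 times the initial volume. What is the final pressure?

107 kPa

T₁ = P₁V₁/(nR) = 293×47.1/(2.90×8.314) = 572 K.
Polytropic n=1.2: T₂ = T₁(V₁/V₂)^(n−1) = 572×(0.433)^0.20 = 484 K; P₂ = P₁(V₁/V₂)^n = 107 kPa.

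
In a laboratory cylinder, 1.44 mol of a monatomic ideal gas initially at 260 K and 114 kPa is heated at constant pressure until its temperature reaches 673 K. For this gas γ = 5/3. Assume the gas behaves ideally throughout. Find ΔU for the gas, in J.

V₁ = nRT₁/P₁ = 1.44×8.314×260/114 = 27.3 L.
Isobaric: P stays 114 kPa; V/T = const ⇒ T₂ = 673 K, V₂ = 70.7 L.
For an ideal gas ΔU = nCvΔT with Cv = (3/2)R = 12.5 J/(mol·K).
ΔU = 1.44×12.5×(673−260) = 7420 J.

7420 J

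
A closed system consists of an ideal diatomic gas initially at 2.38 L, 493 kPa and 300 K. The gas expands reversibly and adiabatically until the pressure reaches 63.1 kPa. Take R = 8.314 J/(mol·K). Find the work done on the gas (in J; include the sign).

-1300 J

n = P₁V₁/(RT₁) = 493×2.38/(8.314×300) = 0.470 mol.
Adiabatic: T₂/T₁ = (P₂/P₁)^((γ−1)/γ) ⇒ T₂ = 300×(0.128)^0.286 = 167 K; V₂ = 10.3 L.
ΔU = nCvΔT = 0.470×20.8×(167−300) = -1300 J.
Q = 0 for an adiabatic process, so W = −ΔU = 1300 J.
Work done on the gas = −W_by = -1300 J.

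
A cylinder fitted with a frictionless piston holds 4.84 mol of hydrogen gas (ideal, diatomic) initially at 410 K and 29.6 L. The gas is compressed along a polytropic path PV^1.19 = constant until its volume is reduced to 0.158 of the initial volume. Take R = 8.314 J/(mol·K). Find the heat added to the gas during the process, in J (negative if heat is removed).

-19100 J

P₁ = nRT₁/V₁ = 4.84×8.314×410/29.6 = 557 kPa.
Polytropic n=1.19: T₂ = T₁(V₁/V₂)^(n−1) = 410×(6.33)^0.19 = 582 K; P₂ = P₁(V₁/V₂)^n = 5010 kPa.
W = (P₁V₁−P₂V₂)/(n−1) = (557×29.6−5010×4.68)/0.19 = -36500 J.
ΔU = nCvΔT = 4.84×20.8×(582−410) = 17300 J.
Q = ΔU + W = -19100 J.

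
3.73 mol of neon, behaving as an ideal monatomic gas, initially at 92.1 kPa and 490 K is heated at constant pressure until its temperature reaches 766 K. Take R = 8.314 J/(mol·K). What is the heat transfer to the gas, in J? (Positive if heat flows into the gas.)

21400 J

V₁ = nRT₁/P₁ = 3.73×8.314×490/92.1 = 165 L.
Isobaric: P stays 92.1 kPa; V/T = const ⇒ T₂ = 766 K, V₂ = 258 L.
W = PΔV = 92.1×(258−165) kPa·L = 8560 J.
ΔU = nCvΔT = 3.73×12.5×(766−490) = 12800 J.
Q = ΔU + W = nCpΔT = 21400 J.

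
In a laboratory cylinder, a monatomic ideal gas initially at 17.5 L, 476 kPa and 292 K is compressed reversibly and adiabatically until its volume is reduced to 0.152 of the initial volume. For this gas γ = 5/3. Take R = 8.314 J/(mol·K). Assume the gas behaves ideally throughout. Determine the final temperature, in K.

Adiabatic: TV^(γ−1) = const ⇒ T₂ = 292×(6.58)^0.667 = 1030 K; PV^γ = const ⇒ P₂ = 11000 kPa.

1030 K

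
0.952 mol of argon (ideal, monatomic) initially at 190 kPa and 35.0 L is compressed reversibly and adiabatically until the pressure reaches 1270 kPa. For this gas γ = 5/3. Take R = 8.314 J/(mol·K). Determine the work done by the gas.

T₁ = P₁V₁/(nR) = 190×35.0/(0.952×8.314) = 840 K.
Adiabatic: T₂/T₁ = (P₂/P₁)^((γ−1)/γ) ⇒ T₂ = 840×(6.68)^0.400 = 1800 K; V₂ = 11.2 L.
ΔU = nCvΔT = 0.952×12.5×(1800−840) = 11400 J.
Q = 0 for an adiabatic process, so W = −ΔU = -11400 J.

-11400 J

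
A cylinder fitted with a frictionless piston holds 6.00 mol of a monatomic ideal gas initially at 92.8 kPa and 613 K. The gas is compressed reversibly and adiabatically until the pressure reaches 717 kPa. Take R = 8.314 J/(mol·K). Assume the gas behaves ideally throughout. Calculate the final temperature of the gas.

V₁ = nRT₁/P₁ = 6.00×8.314×613/92.8 = 330 L.
Adiabatic: T₂/T₁ = (P₂/P₁)^((γ−1)/γ) ⇒ T₂ = 613×(7.73)^0.400 = 1390 K; V₂ = 96.6 L.

1390 K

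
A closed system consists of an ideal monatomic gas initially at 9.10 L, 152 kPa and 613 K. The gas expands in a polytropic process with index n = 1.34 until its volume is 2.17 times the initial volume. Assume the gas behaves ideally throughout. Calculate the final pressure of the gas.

53.8 kPa

Polytropic n=1.34: T₂ = T₁(V₁/V₂)^(n−1) = 613×(0.461)^0.34 = 471 K; P₂ = P₁(V₁/V₂)^n = 53.8 kPa.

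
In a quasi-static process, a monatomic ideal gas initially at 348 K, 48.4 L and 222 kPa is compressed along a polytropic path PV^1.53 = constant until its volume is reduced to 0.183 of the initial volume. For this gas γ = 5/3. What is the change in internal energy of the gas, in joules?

n = P₁V₁/(RT₁) = 222×48.4/(8.314×348) = 3.71 mol.
Polytropic n=1.53: T₂ = T₁(V₁/V₂)^(n−1) = 348×(5.46)^0.53 = 856 K; P₂ = P₁(V₁/V₂)^n = 2980 kPa.
For an ideal gas ΔU = nCvΔT with Cv = (3/2)R = 12.5 J/(mol·K).
ΔU = 3.71×12.5×(856−348) = 23500 J.

23500 J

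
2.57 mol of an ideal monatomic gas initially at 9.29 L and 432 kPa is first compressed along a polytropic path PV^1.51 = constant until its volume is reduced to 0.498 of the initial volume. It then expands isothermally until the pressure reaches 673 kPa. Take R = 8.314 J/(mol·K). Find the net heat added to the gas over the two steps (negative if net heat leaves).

T₁ = P₁V₁/(nR) = 432×9.29/(2.57×8.314) = 188 K.
Step 1 — Polytropic n=1.51: T₂ = T₁(V₁/V₂)^(n−1) = 188×(2.01)^0.51 = 268 K; P₂ = P₁(V₁/V₂)^n = 1240 kPa.
W = (P₁V₁−P₂V₂)/(n−1) = (432×9.29−1240×4.63)/0.51 = -3360 J.
ΔU = nCvΔT = 2.57×12.5×(268−188) = 2570 J.
Q = ΔU + W = -790 J.
State after step 1: P = 1240 kPa, V = 4.63 L, T = 268 K.
Step 2 — Isothermal: T stays 268 K; PV = const ⇒ V₂ = 8.51 L, P₂ = 673 kPa.
ΔU = 0 (ideal gas, T constant).
W = nRT ln(V₂/V₁) = 2.57×8.314×268×ln(1.84) = 3490 J.
Q = ΔU + W = 3490 J.
Net over both steps: W = 130 J, Q = 2700 J, ΔU = 2570 J.

2700 J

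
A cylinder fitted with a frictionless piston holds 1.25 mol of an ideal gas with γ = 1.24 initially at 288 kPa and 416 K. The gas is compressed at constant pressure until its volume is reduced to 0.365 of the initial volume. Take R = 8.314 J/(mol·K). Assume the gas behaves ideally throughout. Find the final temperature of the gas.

152 K

V₁ = nRT₁/P₁ = 1.25×8.314×416/288 = 15.0 L.
Isobaric: P stays 288 kPa; V/T = const ⇒ T₂ = 152 K, V₂ = 5.48 L.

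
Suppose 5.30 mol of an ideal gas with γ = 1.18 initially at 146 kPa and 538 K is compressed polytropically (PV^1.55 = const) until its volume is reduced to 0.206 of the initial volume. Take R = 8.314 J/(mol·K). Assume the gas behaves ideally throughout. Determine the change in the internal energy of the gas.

182000 J

V₁ = nRT₁/P₁ = 5.30×8.314×538/146 = 162 L.
Polytropic n=1.55: T₂ = T₁(V₁/V₂)^(n−1) = 538×(4.85)^0.55 = 1280 K; P₂ = P₁(V₁/V₂)^n = 1690 kPa.
For an ideal gas ΔU = nCvΔT with Cv = R/(γ−1) = 46.2 J/(mol·K).
ΔU = 5.30×46.2×(1280−538) = 182000 J.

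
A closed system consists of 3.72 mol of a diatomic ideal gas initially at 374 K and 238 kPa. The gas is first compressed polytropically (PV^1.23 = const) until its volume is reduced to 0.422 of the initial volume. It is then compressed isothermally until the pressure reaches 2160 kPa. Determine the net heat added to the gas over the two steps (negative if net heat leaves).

V₁ = nRT₁/P₁ = 3.72×8.314×374/238 = 48.6 L.
Step 1 — Polytropic n=1.23: T₂ = T₁(V₁/V₂)^(n−1) = 374×(2.37)^0.23 = 456 K; P₂ = P₁(V₁/V₂)^n = 688 kPa.
W = (P₁V₁−P₂V₂)/(n−1) = (238×48.6−688×20.5)/0.23 = -11000 J.
ΔU = nCvΔT = 3.72×20.8×(456−374) = 6350 J.
Q = ΔU + W = -4690 J.
State after step 1: P = 688 kPa, V = 20.5 L, T = 456 K.
Step 2 — Isothermal: T stays 456 K; PV = const ⇒ V₂ = 6.53 L, P₂ = 2160 kPa.
ΔU = 0 (ideal gas, T constant).
W = nRT ln(V₂/V₁) = 3.72×8.314×456×ln(0.318) = -16100 J.
Q = ΔU + W = -16100 J.
Net over both steps: W = -27200 J, Q = -20800 J, ΔU = 6350 J.

-20800 J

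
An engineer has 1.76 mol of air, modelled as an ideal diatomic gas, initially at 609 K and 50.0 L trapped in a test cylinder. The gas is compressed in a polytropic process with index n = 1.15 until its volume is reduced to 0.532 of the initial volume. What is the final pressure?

368 kPa

P₁ = nRT₁/V₁ = 1.76×8.314×609/50.0 = 178 kPa.
Polytropic n=1.15: T₂ = T₁(V₁/V₂)^(n−1) = 609×(1.88)^0.15 = 669 K; P₂ = P₁(V₁/V₂)^n = 368 kPa.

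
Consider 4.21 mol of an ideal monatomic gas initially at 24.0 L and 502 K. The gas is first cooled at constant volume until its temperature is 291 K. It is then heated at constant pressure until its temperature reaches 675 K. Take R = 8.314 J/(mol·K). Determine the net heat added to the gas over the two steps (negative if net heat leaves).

22500 J

P₁ = nRT₁/V₁ = 4.21×8.314×502/24.0 = 732 kPa.
Step 1 — Isochoric: V stays 24.0 L; P/T = const ⇒ T₂ = 291 K, P₂ = 424 kPa.
W = 0 (no volume change).
ΔU = nCvΔT = 4.21×12.5×(291−502) = -11100 J.
Q = ΔU = -11100 J.
State after step 1: P = 424 kPa, V = 24.0 L, T = 291 K.
Step 2 — Isobaric: P stays 424 kPa; V/T = const ⇒ T₂ = 675 K, V₂ = 55.7 L.
W = PΔV = 424×(55.7−24.0) kPa·L = 13400 J.
ΔU = nCvΔT = 4.21×12.5×(675−291) = 20200 J.
Q = ΔU + W = nCpΔT = 33600 J.
Net over both steps: W = 13400 J, Q = 22500 J, ΔU = 9080 J.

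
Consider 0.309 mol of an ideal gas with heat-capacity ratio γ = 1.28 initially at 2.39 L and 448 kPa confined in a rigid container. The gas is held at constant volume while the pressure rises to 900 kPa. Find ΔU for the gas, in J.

T₁ = P₁V₁/(nR) = 448×2.39/(0.309×8.314) = 417 K.
Isochoric: V stays 2.39 L; P/T = const ⇒ T₂ = 837 K, P₂ = 900 kPa.
For an ideal gas ΔU = nCvΔT with Cv = R/(γ−1) = 29.7 J/(mol·K).
ΔU = 0.309×29.7×(837−417) = 3860 J.

3860 J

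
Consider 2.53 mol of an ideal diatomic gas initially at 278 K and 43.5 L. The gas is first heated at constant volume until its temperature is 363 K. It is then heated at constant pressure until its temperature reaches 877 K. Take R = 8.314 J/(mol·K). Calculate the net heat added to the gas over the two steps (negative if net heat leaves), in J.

P₁ = nRT₁/V₁ = 2.53×8.314×278/43.5 = 134 kPa.
Step 1 — Isochoric: V stays 43.5 L; P/T = const ⇒ T₂ = 363 K, P₂ = 176 kPa.
W = 0 (no volume change).
ΔU = nCvΔT = 2.53×20.8×(363−278) = 4470 J.
Q = ΔU = 4470 J.
State after step 1: P = 176 kPa, V = 43.5 L, T = 363 K.
Step 2 — Isobaric: P stays 176 kPa; V/T = const ⇒ T₂ = 877 K, V₂ = 105 L.
W = PΔV = 176×(105−43.5) kPa·L = 10800 J.
ΔU = nCvΔT = 2.53×20.8×(877−363) = 27000 J.
Q = ΔU + W = nCpΔT = 37800 J.
Net over both steps: W = 10800 J, Q = 42300 J, ΔU = 31500 J.

42300 J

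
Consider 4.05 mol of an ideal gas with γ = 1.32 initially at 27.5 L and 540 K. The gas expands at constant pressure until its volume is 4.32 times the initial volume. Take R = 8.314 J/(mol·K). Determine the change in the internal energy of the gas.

189000 J

P₁ = nRT₁/V₁ = 4.05×8.314×540/27.5 = 661 kPa.
Isobaric: P stays 661 kPa; V/T = const ⇒ T₂ = 2330 K, V₂ = 119 L.
For an ideal gas ΔU = nCvΔT with Cv = R/(γ−1) = 26.0 J/(mol·K).
ΔU = 4.05×26.0×(2330−540) = 189000 J.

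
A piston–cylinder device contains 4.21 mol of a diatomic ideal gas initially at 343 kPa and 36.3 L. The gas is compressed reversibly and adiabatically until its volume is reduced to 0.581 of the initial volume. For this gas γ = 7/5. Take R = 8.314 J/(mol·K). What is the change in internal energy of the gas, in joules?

7550 J

T₁ = P₁V₁/(nR) = 343×36.3/(4.21×8.314) = 356 K.
Adiabatic: TV^(γ−1) = const ⇒ T₂ = 356×(1.72)^0.400 = 442 K; PV^γ = const ⇒ P₂ = 734 kPa.
For an ideal gas ΔU = nCvΔT with Cv = (5/2)R = 20.8 J/(mol·K).
ΔU = 4.21×20.8×(442−356) = 7550 J.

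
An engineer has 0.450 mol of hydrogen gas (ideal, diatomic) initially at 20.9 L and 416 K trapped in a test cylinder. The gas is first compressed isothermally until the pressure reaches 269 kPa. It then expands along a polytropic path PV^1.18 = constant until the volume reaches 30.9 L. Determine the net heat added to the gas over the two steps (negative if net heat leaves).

-761 J

P₁ = nRT₁/V₁ = 0.450×8.314×416/20.9 = 74.5 kPa.
Step 1 — Isothermal: T stays 416 K; PV = const ⇒ V₂ = 5.79 L, P₂ = 269 kPa.
ΔU = 0 (ideal gas, T constant).
W = nRT ln(V₂/V₁) = 0.450×8.314×416×ln(0.277) = -2000 J.
Q = ΔU + W = -2000 J.
State after step 1: P = 269 kPa, V = 5.79 L, T = 416 K.
Step 2 — Polytropic n=1.18: T₂ = T₁(V₁/V₂)^(n−1) = 416×(0.187)^0.18 = 308 K; P₂ = P₁(V₁/V₂)^n = 37.3 kPa.
W = (P₁V₁−P₂V₂)/(n−1) = (269×5.79−37.3×30.9)/0.18 = 2250 J.
ΔU = nCvΔT = 0.450×20.8×(308−416) = -1010 J.
Q = ΔU + W = 1240 J.
Net over both steps: W = 252 J, Q = -761 J, ΔU = -1010 J.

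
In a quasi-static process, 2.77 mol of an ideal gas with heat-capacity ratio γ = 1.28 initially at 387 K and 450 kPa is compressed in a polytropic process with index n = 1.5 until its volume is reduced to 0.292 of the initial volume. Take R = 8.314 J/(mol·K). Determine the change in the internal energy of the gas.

27100 J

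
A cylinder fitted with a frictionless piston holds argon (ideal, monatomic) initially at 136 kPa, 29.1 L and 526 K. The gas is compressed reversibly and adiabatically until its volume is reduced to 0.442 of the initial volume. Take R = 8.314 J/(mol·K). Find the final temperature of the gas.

907 K

Adiabatic: TV^(γ−1) = const ⇒ T₂ = 526×(2.26)^0.667 = 907 K; PV^γ = const ⇒ P₂ = 530 kPa.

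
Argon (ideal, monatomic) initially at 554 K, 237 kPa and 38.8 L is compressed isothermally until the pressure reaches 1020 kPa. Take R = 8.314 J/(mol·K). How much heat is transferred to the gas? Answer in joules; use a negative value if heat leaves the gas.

n = P₁V₁/(RT₁) = 237×38.8/(8.314×554) = 2.00 mol.
Isothermal: T stays 554 K; PV = const ⇒ V₂ = 9.02 L, P₂ = 1020 kPa.
ΔU = 0 (ideal gas, T constant).
W = nRT ln(V₂/V₁) = 2.00×8.314×554×ln(0.232) = -13400 J.
Q = ΔU + W = -13400 J.

-13400 J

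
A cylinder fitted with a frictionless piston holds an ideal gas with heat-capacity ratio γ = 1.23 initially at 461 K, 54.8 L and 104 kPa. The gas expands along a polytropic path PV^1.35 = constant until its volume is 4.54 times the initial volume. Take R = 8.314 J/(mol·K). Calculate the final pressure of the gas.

13.5 kPa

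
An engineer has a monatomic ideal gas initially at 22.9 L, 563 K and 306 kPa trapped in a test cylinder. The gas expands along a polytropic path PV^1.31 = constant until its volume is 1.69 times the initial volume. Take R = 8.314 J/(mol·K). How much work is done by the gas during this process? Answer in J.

n = P₁V₁/(RT₁) = 306×22.9/(8.314×563) = 1.50 mol.
Polytropic n=1.31: T₂ = T₁(V₁/V₂)^(n−1) = 563×(0.592)^0.31 = 478 K; P₂ = P₁(V₁/V₂)^n = 154 kPa.
W = (P₁V₁−P₂V₂)/(n−1) = (306×22.9−154×38.7)/0.31 = 3390 J.

3390 J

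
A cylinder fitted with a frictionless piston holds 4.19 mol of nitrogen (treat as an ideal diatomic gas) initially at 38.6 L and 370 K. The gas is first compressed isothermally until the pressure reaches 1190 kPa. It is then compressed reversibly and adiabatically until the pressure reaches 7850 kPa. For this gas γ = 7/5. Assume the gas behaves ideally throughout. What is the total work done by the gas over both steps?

-39400 J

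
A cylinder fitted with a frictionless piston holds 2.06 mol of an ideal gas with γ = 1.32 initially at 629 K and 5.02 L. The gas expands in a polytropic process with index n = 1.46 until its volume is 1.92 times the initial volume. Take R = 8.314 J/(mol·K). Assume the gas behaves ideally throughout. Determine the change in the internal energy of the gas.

P₁ = nRT₁/V₁ = 2.06×8.314×629/5.02 = 2150 kPa.
Polytropic n=1.46: T₂ = T₁(V₁/V₂)^(n−1) = 629×(0.521)^0.46 = 466 K; P₂ = P₁(V₁/V₂)^n = 828 kPa.
For an ideal gas ΔU = nCvΔT with Cv = R/(γ−1) = 26.0 J/(mol·K).
ΔU = 2.06×26.0×(466−629) = -8730 J.

-8730 J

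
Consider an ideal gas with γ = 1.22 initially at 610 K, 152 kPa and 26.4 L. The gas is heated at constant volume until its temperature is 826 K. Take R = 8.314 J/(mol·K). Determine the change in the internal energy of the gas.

n = P₁V₁/(RT₁) = 152×26.4/(8.314×610) = 0.791 mol.
Isochoric: V stays 26.4 L; P/T = const ⇒ T₂ = 826 K, P₂ = 206 kPa.
For an ideal gas ΔU = nCvΔT with Cv = R/(γ−1) = 37.8 J/(mol·K).
ΔU = 0.791×37.8×(826−610) = 6460 J.

6460 J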